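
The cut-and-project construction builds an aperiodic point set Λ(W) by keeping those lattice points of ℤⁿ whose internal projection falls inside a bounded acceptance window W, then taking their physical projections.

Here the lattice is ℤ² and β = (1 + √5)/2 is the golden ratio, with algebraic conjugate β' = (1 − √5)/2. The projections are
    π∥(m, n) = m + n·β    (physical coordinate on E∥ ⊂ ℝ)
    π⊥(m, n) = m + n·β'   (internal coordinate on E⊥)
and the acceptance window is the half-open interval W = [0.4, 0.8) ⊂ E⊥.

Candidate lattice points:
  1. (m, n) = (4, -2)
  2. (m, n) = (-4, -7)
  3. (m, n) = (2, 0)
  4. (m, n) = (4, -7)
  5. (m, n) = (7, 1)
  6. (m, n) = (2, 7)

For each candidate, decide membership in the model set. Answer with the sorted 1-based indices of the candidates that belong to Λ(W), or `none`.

Numerically β ≈ 1.61803 and β' = −1/β ≈ -0.61803.
[1] lift (4,-2): star map gives 5.23607; window check 0.4 ≤ 5.23607 < 0.8 is false → out
[2] lift (-4,-7): star map gives 0.32624; window check 0.4 ≤ 0.32624 < 0.8 is false → out
[3] lift (2,0): star map gives 2.00000; window check 0.4 ≤ 2.00000 < 0.8 is false → out
[4] lift (4,-7): star map gives 8.32624; window check 0.4 ≤ 8.32624 < 0.8 is false → out
[5] lift (7,1): star map gives 6.38197; window check 0.4 ≤ 6.38197 < 0.8 is false → out
[6] lift (2,7): star map gives -2.32624; window check 0.4 ≤ -2.32624 < 0.8 is false → out

none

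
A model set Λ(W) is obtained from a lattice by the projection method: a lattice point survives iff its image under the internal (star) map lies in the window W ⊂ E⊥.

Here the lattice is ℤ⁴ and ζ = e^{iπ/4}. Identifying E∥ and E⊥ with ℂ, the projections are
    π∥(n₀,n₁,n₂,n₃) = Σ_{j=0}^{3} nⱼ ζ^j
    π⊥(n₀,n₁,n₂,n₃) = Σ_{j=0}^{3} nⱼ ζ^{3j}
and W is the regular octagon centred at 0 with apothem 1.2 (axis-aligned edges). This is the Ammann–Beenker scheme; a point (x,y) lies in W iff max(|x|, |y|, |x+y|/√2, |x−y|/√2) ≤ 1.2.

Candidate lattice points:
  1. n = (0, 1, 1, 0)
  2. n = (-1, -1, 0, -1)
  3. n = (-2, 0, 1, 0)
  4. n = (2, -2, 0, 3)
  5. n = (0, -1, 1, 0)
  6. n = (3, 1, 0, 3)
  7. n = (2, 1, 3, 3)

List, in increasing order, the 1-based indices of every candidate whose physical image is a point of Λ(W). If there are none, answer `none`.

1

With ζ = e^{iπ/4} the internal vectors are ζ^0,ζ^3,ζ^6,ζ^9.
candidate 1: n = (0, 1, 1, 0) → π⊥ ≈ (-0.70711, -0.29289); max(|x|,|y|,|x±y|/√2) = 0.70711 ≤ 1.2 ⇒ ∈ W
candidate 2: n = (-1, -1, 0, -1) → π⊥ ≈ (-1.00000, -1.41421); max(|x|,|y|,|x±y|/√2) = 1.70711 > 1.2 ⇒ ∉ W
candidate 3: n = (-2, 0, 1, 0) → π⊥ ≈ (-2.00000, -1.00000); max(|x|,|y|,|x±y|/√2) = 2.12132 > 1.2 ⇒ ∉ W
candidate 4: n = (2, -2, 0, 3) → π⊥ ≈ (+5.53553, +0.70711); max(|x|,|y|,|x±y|/√2) = 5.53553 > 1.2 ⇒ ∉ W
candidate 5: n = (0, -1, 1, 0) → π⊥ ≈ (+0.70711, -1.70711); max(|x|,|y|,|x±y|/√2) = 1.70711 > 1.2 ⇒ ∉ W
candidate 6: n = (3, 1, 0, 3) → π⊥ ≈ (+4.41421, +2.82843); max(|x|,|y|,|x±y|/√2) = 5.12132 > 1.2 ⇒ ∉ W
candidate 7: n = (2, 1, 3, 3) → π⊥ ≈ (+3.41421, -0.17157); max(|x|,|y|,|x±y|/√2) = 3.41421 > 1.2 ⇒ ∉ W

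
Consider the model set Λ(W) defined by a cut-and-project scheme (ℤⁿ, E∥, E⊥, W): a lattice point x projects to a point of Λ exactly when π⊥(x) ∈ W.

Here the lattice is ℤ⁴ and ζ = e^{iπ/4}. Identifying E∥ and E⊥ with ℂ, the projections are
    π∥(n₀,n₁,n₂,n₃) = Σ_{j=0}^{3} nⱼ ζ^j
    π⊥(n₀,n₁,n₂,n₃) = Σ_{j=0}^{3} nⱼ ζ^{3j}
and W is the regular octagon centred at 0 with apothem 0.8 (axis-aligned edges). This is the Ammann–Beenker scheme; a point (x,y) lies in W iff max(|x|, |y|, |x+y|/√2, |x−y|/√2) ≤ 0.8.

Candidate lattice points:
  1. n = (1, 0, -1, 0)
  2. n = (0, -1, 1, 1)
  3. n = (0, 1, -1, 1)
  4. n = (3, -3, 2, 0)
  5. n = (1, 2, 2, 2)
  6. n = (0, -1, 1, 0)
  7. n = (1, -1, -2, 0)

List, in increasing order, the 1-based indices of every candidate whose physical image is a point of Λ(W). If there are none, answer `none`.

With ζ = e^{iπ/4} the internal vectors are ζ^0,ζ^3,ζ^6,ζ^9.
#1 (1, 0, -1, 0): internal (1.00000, 1.00000); octagon support 1.41421 vs apothem 0.8 → ∉ W
#2 (0, -1, 1, 1): internal (1.41421, -1.00000); octagon support 1.70711 vs apothem 0.8 → ∉ W
#3 (0, 1, -1, 1): internal (0.00000, 2.41421); octagon support 2.41421 vs apothem 0.8 → ∉ W
#4 (3, -3, 2, 0): internal (5.12132, -4.12132); octagon support 6.53553 vs apothem 0.8 → ∉ W
#5 (1, 2, 2, 2): internal (1.00000, 0.82843); octagon support 1.29289 vs apothem 0.8 → ∉ W
#6 (0, -1, 1, 0): internal (0.70711, -1.70711); octagon support 1.70711 vs apothem 0.8 → ∉ W
#7 (1, -1, -2, 0): internal (1.70711, 1.29289); octagon support 2.12132 vs apothem 0.8 → ∉ W

none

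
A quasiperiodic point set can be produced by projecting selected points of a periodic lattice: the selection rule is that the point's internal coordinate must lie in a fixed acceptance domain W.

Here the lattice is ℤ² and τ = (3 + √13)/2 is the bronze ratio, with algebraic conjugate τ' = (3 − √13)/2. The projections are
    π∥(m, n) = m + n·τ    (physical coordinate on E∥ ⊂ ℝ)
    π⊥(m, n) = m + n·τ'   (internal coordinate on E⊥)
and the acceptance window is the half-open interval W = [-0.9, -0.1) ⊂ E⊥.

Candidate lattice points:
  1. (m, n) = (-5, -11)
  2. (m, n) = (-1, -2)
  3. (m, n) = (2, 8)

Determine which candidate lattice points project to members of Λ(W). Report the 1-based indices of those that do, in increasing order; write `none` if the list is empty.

2, 3

Compute τ' = (3−√13)/2 = -0.30278, so π⊥(m,n) = m -0.30278·n.
[1] lift (-5,-11): star map gives -1.66947; window check -0.9 ≤ -1.66947 < -0.1 is false → out
[2] lift (-1,-2): star map gives -0.39445; window check -0.9 ≤ -0.39445 < -0.1 is true → IN Λ
[3] lift (2,8): star map gives -0.42221; window check -0.9 ≤ -0.42221 < -0.1 is true → IN Λ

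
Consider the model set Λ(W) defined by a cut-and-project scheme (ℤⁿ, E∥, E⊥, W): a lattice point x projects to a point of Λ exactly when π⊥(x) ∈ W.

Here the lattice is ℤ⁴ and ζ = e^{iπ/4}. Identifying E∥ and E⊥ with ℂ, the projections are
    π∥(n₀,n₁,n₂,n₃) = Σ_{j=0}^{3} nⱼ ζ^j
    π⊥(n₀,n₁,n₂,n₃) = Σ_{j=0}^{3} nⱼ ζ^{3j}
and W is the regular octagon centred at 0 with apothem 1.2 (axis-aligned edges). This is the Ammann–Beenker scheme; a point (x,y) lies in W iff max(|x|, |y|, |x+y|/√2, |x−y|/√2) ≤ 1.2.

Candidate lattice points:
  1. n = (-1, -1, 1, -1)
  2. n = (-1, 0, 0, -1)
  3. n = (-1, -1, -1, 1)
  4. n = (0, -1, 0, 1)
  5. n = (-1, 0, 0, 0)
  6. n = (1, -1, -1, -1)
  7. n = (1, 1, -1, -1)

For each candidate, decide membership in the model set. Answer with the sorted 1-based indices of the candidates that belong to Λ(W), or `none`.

Internal map: ζ^{3j} for j=0..3 gives (1,0), (−√2/2,√2/2), (0,−1), (√2/2,√2/2).
#1 (-1, -1, 1, -1): internal (-1.00000, -2.41421); octagon support 2.41421 vs apothem 1.2 → ∉ W
#2 (-1, 0, 0, -1): internal (-1.70711, -0.70711); octagon support 1.70711 vs apothem 1.2 → ∉ W
#3 (-1, -1, -1, 1): internal (0.41421, 1.00000); octagon support 1.00000 vs apothem 1.2 → ∈ W
#4 (0, -1, 0, 1): internal (1.41421, 0.00000); octagon support 1.41421 vs apothem 1.2 → ∉ W
#5 (-1, 0, 0, 0): internal (-1.00000, 0.00000); octagon support 1.00000 vs apothem 1.2 → ∈ W
#6 (1, -1, -1, -1): internal (1.00000, -0.41421); octagon support 1.00000 vs apothem 1.2 → ∈ W
#7 (1, 1, -1, -1): internal (-0.41421, 1.00000); octagon support 1.00000 vs apothem 1.2 → ∈ W

3, 5, 6, 7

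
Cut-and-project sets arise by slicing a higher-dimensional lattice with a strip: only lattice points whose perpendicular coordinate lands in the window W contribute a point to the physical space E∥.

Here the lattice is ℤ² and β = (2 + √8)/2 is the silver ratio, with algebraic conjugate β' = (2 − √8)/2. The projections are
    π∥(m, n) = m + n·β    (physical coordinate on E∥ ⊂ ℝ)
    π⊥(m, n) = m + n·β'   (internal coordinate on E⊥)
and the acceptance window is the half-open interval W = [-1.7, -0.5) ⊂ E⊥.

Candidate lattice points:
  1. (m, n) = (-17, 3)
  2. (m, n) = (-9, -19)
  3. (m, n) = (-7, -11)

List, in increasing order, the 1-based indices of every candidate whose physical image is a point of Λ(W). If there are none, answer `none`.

2

Numerically β ≈ 2.414214 and β' = −1/β ≈ -0.414214.
[1] lift (-17,3): star map gives -18.242641; window check -1.7 ≤ -18.242641 < -0.5 is false → out
[2] lift (-9,-19): star map gives -1.129942; window check -1.7 ≤ -1.129942 < -0.5 is true → IN Λ
[3] lift (-7,-11): star map gives -2.443651; window check -1.7 ≤ -2.443651 < -0.5 is false → out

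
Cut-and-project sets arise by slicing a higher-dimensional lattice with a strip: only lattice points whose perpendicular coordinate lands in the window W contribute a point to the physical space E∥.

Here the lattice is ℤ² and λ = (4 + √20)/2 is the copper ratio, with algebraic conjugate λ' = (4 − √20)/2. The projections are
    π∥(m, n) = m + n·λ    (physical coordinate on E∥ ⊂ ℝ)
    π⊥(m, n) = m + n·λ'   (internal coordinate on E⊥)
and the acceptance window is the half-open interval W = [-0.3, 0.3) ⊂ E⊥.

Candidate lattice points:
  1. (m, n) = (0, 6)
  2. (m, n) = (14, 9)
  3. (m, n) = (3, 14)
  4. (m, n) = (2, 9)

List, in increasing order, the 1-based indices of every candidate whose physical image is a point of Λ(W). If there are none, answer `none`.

λ' = (4−√20)/2 ≈ -0.236068.
candidate 1: (m,n)=(0,6) → π∥ = 0+6·λ ≈ 25.416408, π⊥ = 0+6·λ' ≈ -1.416408 ∉ [-0.3, 0.3) ⇒ out
candidate 2: (m,n)=(14,9) → π∥ = 14+9·λ ≈ 52.124612, π⊥ = 14+9·λ' ≈ 11.875388 ∉ [-0.3, 0.3) ⇒ out
candidate 3: (m,n)=(3,14) → π∥ = 3+14·λ ≈ 62.304952, π⊥ = 3+14·λ' ≈ -0.304952 ∉ [-0.3, 0.3) ⇒ out
candidate 4: (m,n)=(2,9) → π∥ = 2+9·λ ≈ 40.124612, π⊥ = 2+9·λ' ≈ -0.124612 ∈ [-0.3, 0.3) ⇒ IN Λ

4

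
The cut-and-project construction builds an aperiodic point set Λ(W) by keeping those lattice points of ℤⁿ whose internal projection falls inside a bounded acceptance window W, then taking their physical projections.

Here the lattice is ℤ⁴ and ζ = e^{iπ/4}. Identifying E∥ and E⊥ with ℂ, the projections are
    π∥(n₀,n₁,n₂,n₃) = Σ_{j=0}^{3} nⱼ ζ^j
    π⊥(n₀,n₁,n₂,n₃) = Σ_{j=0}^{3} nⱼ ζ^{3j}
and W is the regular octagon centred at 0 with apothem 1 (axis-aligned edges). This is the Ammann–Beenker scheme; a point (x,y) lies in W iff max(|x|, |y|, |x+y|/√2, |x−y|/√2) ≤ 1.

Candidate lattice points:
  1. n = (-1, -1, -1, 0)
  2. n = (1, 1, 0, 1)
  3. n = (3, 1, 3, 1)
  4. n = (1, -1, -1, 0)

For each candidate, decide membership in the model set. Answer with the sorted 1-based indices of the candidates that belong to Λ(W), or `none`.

1

Internal map: ζ^{3j} for j=0..3 gives (1,0), (−√2/2,√2/2), (0,−1), (√2/2,√2/2).
#1 (-1, -1, -1, 0): internal (-0.29289, 0.29289); octagon support 0.41421 vs apothem 1 → ∈ W
#2 (1, 1, 0, 1): internal (1.00000, 1.41421); octagon support 1.70711 vs apothem 1 → ∉ W
#3 (3, 1, 3, 1): internal (3.00000, -1.58579); octagon support 3.24264 vs apothem 1 → ∉ W
#4 (1, -1, -1, 0): internal (1.70711, 0.29289); octagon support 1.70711 vs apothem 1 → ∉ W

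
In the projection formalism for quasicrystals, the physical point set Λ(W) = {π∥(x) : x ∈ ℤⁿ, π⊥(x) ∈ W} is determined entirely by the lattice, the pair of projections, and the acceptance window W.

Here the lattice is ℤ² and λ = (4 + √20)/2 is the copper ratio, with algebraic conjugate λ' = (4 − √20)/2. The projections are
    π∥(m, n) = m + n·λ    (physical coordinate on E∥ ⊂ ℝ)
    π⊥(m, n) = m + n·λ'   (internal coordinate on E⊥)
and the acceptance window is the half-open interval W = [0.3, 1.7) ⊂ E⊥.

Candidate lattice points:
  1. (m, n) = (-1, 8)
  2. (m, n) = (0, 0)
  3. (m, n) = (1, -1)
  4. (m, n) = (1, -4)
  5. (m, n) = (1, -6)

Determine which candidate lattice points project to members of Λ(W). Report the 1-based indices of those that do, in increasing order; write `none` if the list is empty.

λ' = (4−√20)/2 ≈ -0.2361.
[1] lift (-1,8): star map gives -2.8885; window check 0.3 ≤ -2.8885 < 1.7 is false → out
[2] lift (0,0): star map gives 0.0000; window check 0.3 ≤ 0.0000 < 1.7 is false → out
[3] lift (1,-1): star map gives 1.2361; window check 0.3 ≤ 1.2361 < 1.7 is true → IN Λ
[4] lift (1,-4): star map gives 1.9443; window check 0.3 ≤ 1.9443 < 1.7 is false → out
[5] lift (1,-6): star map gives 2.4164; window check 0.3 ≤ 2.4164 < 1.7 is false → out

3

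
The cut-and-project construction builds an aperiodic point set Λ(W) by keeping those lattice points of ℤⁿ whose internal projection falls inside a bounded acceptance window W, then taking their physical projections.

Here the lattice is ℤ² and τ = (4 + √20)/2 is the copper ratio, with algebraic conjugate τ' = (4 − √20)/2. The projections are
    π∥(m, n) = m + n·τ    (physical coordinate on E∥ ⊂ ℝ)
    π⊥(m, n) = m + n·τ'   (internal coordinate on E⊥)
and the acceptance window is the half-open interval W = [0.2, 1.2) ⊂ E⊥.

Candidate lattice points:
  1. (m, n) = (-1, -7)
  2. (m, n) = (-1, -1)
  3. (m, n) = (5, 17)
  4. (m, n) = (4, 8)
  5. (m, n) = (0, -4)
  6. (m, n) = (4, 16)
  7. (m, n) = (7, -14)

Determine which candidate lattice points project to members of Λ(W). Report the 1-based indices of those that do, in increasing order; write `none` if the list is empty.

Compute τ' = (4−√20)/2 = -0.2361, so π⊥(m,n) = m -0.2361·n.
candidate 1: (m,n)=(-1,-7) → π∥ = -1-7·τ ≈ -30.6525, π⊥ = -1-7·τ' ≈ 0.6525 ∈ [0.2, 1.2) ⇒ IN Λ
candidate 2: (m,n)=(-1,-1) → π∥ = -1-1·τ ≈ -5.2361, π⊥ = -1-1·τ' ≈ -0.7639 ∉ [0.2, 1.2) ⇒ out
candidate 3: (m,n)=(5,17) → π∥ = 5+17·τ ≈ 77.0132, π⊥ = 5+17·τ' ≈ 0.9868 ∈ [0.2, 1.2) ⇒ IN Λ
candidate 4: (m,n)=(4,8) → π∥ = 4+8·τ ≈ 37.8885, π⊥ = 4+8·τ' ≈ 2.1115 ∉ [0.2, 1.2) ⇒ out
candidate 5: (m,n)=(0,-4) → π∥ = 0-4·τ ≈ -16.9443, π⊥ = 0-4·τ' ≈ 0.9443 ∈ [0.2, 1.2) ⇒ IN Λ
candidate 6: (m,n)=(4,16) → π∥ = 4+16·τ ≈ 71.7771, π⊥ = 4+16·τ' ≈ 0.2229 ∈ [0.2, 1.2) ⇒ IN Λ
candidate 7: (m,n)=(7,-14) → π∥ = 7-14·τ ≈ -52.3050, π⊥ = 7-14·τ' ≈ 10.3050 ∉ [0.2, 1.2) ⇒ out

1, 3, 5, 6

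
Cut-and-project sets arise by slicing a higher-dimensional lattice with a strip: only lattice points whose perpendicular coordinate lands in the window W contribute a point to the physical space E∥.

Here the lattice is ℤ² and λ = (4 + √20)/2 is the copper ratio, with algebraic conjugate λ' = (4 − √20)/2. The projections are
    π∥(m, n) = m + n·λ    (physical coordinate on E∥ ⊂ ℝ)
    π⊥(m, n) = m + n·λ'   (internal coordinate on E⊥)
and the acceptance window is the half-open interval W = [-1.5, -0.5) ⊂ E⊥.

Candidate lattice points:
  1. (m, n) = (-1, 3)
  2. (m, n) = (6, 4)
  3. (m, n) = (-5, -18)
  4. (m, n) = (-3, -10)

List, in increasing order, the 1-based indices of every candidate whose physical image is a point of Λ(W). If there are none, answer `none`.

3, 4

Numerically λ ≈ 4.2361 and λ' = −1/λ ≈ -0.2361.
#1 (-1,3): internal coord -1 + (3)·λ' = -1.7082; -1.7082 ∉ [-1.5, -0.5) → out
#2 (6,4): internal coord 6 + (4)·λ' = +5.0557; +5.0557 ∉ [-1.5, -0.5) → out
#3 (-5,-18): internal coord -5 + (-18)·λ' = -0.7508; -0.7508 ∈ [-1.5, -0.5) → IN Λ
#4 (-3,-10): internal coord -3 + (-10)·λ' = -0.6393; -0.6393 ∈ [-1.5, -0.5) → IN Λ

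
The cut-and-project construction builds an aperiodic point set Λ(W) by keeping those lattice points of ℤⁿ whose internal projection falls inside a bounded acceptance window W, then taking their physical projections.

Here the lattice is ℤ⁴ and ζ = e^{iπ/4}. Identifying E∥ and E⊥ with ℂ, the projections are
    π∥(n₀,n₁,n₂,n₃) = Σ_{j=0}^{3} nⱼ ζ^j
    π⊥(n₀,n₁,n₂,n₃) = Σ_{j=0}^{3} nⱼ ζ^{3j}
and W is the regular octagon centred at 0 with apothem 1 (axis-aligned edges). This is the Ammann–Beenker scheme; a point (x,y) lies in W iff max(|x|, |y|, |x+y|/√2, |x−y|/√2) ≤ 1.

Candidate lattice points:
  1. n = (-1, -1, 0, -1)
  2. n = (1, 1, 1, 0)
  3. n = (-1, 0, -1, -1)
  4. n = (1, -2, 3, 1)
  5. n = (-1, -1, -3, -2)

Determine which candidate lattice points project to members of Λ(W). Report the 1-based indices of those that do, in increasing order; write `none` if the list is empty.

2

With ζ = e^{iπ/4} the internal vectors are ζ^0,ζ^3,ζ^6,ζ^9.
candidate 1: n = (-1, -1, 0, -1) → π⊥ ≈ (-1.0000, -1.4142); max(|x|,|y|,|x±y|/√2) = 1.7071 > 1 ⇒ ∉ W
candidate 2: n = (1, 1, 1, 0) → π⊥ ≈ (+0.2929, -0.2929); max(|x|,|y|,|x±y|/√2) = 0.4142 ≤ 1 ⇒ ∈ W
candidate 3: n = (-1, 0, -1, -1) → π⊥ ≈ (-1.7071, +0.2929); max(|x|,|y|,|x±y|/√2) = 1.7071 > 1 ⇒ ∉ W
candidate 4: n = (1, -2, 3, 1) → π⊥ ≈ (+3.1213, -3.7071); max(|x|,|y|,|x±y|/√2) = 4.8284 > 1 ⇒ ∉ W
candidate 5: n = (-1, -1, -3, -2) → π⊥ ≈ (-1.7071, +0.8787); max(|x|,|y|,|x±y|/√2) = 1.8284 > 1 ⇒ ∉ W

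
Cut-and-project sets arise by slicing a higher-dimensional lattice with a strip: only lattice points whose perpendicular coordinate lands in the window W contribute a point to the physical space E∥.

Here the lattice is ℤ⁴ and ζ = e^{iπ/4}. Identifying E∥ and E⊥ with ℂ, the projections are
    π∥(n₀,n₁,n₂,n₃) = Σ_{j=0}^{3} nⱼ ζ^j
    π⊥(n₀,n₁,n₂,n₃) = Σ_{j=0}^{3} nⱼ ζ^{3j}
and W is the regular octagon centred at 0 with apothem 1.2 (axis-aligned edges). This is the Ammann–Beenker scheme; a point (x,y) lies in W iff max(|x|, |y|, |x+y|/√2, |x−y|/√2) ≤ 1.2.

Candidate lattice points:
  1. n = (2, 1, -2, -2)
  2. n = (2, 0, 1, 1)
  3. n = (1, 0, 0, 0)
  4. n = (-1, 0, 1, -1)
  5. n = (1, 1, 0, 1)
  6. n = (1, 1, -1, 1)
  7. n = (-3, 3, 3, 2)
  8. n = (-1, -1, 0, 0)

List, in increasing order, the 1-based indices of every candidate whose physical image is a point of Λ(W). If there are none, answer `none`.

π⊥(n) = n₀ + n₁ζ³ + n₂ζ⁶ + n₃ζ⁹ where ζ = e^{iπ/4}.
candidate 1: n = (2, 1, -2, -2) → π⊥ ≈ (-0.121320, +1.292893); max(|x|,|y|,|x±y|/√2) = 1.292893 > 1.2 ⇒ ∉ W
candidate 2: n = (2, 0, 1, 1) → π⊥ ≈ (+2.707107, -0.292893); max(|x|,|y|,|x±y|/√2) = 2.707107 > 1.2 ⇒ ∉ W
candidate 3: n = (1, 0, 0, 0) → π⊥ ≈ (+1.000000, +0.000000); max(|x|,|y|,|x±y|/√2) = 1.000000 ≤ 1.2 ⇒ ∈ W
candidate 4: n = (-1, 0, 1, -1) → π⊥ ≈ (-1.707107, -1.707107); max(|x|,|y|,|x±y|/√2) = 2.414214 > 1.2 ⇒ ∉ W
candidate 5: n = (1, 1, 0, 1) → π⊥ ≈ (+1.000000, +1.414214); max(|x|,|y|,|x±y|/√2) = 1.707107 > 1.2 ⇒ ∉ W
candidate 6: n = (1, 1, -1, 1) → π⊥ ≈ (+1.000000, +2.414214); max(|x|,|y|,|x±y|/√2) = 2.414214 > 1.2 ⇒ ∉ W
candidate 7: n = (-3, 3, 3, 2) → π⊥ ≈ (-3.707107, +0.535534); max(|x|,|y|,|x±y|/√2) = 3.707107 > 1.2 ⇒ ∉ W
candidate 8: n = (-1, -1, 0, 0) → π⊥ ≈ (-0.292893, -0.707107); max(|x|,|y|,|x±y|/√2) = 0.707107 ≤ 1.2 ⇒ ∈ W

3, 8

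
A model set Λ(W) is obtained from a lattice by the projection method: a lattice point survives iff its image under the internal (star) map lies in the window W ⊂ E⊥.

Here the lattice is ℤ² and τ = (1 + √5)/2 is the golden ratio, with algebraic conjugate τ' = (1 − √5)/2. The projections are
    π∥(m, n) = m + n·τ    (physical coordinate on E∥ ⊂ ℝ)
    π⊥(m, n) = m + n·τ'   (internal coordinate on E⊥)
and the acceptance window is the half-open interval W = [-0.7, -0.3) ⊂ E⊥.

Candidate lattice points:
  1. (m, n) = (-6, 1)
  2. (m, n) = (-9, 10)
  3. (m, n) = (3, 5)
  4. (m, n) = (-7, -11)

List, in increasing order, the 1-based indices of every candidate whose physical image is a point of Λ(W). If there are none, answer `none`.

τ' = (1−√5)/2 ≈ -0.618034.
#1 (-6,1): internal coord -6 + (1)·τ' = -6.618034; -6.618034 ∉ [-0.7, -0.3) → out
#2 (-9,10): internal coord -9 + (10)·τ' = -15.180340; -15.180340 ∉ [-0.7, -0.3) → out
#3 (3,5): internal coord 3 + (5)·τ' = -0.090170; -0.090170 ∉ [-0.7, -0.3) → out
#4 (-7,-11): internal coord -7 + (-11)·τ' = -0.201626; -0.201626 ∉ [-0.7, -0.3) → out

none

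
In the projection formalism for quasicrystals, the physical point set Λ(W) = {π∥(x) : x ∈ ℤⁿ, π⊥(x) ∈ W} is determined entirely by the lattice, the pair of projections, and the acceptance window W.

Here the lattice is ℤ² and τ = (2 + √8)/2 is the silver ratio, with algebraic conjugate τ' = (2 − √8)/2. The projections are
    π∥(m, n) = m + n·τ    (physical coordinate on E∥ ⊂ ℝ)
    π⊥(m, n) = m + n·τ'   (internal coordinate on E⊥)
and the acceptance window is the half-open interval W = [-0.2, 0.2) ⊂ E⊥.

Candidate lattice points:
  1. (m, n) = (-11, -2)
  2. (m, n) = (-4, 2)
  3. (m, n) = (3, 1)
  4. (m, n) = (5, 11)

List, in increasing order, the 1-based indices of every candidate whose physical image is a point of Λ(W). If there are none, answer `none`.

none

Compute τ' = (2−√8)/2 = -0.4142, so π⊥(m,n) = m -0.4142·n.
candidate 1: (m,n)=(-11,-2) → π∥ = -11-2·τ ≈ -15.8284, π⊥ = -11-2·τ' ≈ -10.1716 ∉ [-0.2, 0.2) ⇒ out
candidate 2: (m,n)=(-4,2) → π∥ = -4+2·τ ≈ 0.8284, π⊥ = -4+2·τ' ≈ -4.8284 ∉ [-0.2, 0.2) ⇒ out
candidate 3: (m,n)=(3,1) → π∥ = 3+1·τ ≈ 5.4142, π⊥ = 3+1·τ' ≈ 2.5858 ∉ [-0.2, 0.2) ⇒ out
candidate 4: (m,n)=(5,11) → π∥ = 5+11·τ ≈ 31.5563, π⊥ = 5+11·τ' ≈ 0.4437 ∉ [-0.2, 0.2) ⇒ out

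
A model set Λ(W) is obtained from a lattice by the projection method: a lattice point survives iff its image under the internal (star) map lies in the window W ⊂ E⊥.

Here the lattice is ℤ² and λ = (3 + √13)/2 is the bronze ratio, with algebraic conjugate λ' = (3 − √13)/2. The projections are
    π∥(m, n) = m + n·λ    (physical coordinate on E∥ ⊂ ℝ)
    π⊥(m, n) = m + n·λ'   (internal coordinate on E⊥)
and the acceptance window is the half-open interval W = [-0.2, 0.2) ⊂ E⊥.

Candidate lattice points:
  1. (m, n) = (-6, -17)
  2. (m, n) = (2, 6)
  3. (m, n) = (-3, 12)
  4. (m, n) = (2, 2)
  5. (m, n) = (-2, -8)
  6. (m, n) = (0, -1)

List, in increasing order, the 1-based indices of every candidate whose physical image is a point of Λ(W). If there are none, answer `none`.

2

Compute λ' = (3−√13)/2 = -0.3028, so π⊥(m,n) = m -0.3028·n.
candidate 1: (m,n)=(-6,-17) → π∥ = -6-17·λ ≈ -62.1472, π⊥ = -6-17·λ' ≈ -0.8528 ∉ [-0.2, 0.2) ⇒ out
candidate 2: (m,n)=(2,6) → π∥ = 2+6·λ ≈ 21.8167, π⊥ = 2+6·λ' ≈ 0.1833 ∈ [-0.2, 0.2) ⇒ IN Λ
candidate 3: (m,n)=(-3,12) → π∥ = -3+12·λ ≈ 36.6333, π⊥ = -3+12·λ' ≈ -6.6333 ∉ [-0.2, 0.2) ⇒ out
candidate 4: (m,n)=(2,2) → π∥ = 2+2·λ ≈ 8.6056, π⊥ = 2+2·λ' ≈ 1.3944 ∉ [-0.2, 0.2) ⇒ out
candidate 5: (m,n)=(-2,-8) → π∥ = -2-8·λ ≈ -28.4222, π⊥ = -2-8·λ' ≈ 0.4222 ∉ [-0.2, 0.2) ⇒ out
candidate 6: (m,n)=(0,-1) → π∥ = 0-1·λ ≈ -3.3028, π⊥ = 0-1·λ' ≈ 0.3028 ∉ [-0.2, 0.2) ⇒ out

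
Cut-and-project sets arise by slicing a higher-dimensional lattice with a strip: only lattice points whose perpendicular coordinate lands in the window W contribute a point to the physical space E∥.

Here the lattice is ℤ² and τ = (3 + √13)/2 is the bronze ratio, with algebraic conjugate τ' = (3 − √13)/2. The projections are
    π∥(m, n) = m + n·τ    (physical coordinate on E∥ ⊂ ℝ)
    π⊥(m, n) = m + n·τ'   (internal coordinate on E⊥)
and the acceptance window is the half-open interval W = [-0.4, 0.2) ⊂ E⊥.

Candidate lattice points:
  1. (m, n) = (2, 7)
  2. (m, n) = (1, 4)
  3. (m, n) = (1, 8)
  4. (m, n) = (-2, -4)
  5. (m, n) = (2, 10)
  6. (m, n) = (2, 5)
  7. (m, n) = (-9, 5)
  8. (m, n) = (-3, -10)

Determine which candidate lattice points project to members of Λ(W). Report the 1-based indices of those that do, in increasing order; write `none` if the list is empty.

τ' = (3−√13)/2 ≈ -0.302776.
candidate 1: (m,n)=(2,7) → π∥ = 2+7·τ ≈ 25.119429, π⊥ = 2+7·τ' ≈ -0.119429 ∈ [-0.4, 0.2) ⇒ IN Λ
candidate 2: (m,n)=(1,4) → π∥ = 1+4·τ ≈ 14.211103, π⊥ = 1+4·τ' ≈ -0.211103 ∈ [-0.4, 0.2) ⇒ IN Λ
candidate 3: (m,n)=(1,8) → π∥ = 1+8·τ ≈ 27.422205, π⊥ = 1+8·τ' ≈ -1.422205 ∉ [-0.4, 0.2) ⇒ out
candidate 4: (m,n)=(-2,-4) → π∥ = -2-4·τ ≈ -15.211103, π⊥ = -2-4·τ' ≈ -0.788897 ∉ [-0.4, 0.2) ⇒ out
candidate 5: (m,n)=(2,10) → π∥ = 2+10·τ ≈ 35.027756, π⊥ = 2+10·τ' ≈ -1.027756 ∉ [-0.4, 0.2) ⇒ out
candidate 6: (m,n)=(2,5) → π∥ = 2+5·τ ≈ 18.513878, π⊥ = 2+5·τ' ≈ 0.486122 ∉ [-0.4, 0.2) ⇒ out
candidate 7: (m,n)=(-9,5) → π∥ = -9+5·τ ≈ 7.513878, π⊥ = -9+5·τ' ≈ -10.513878 ∉ [-0.4, 0.2) ⇒ out
candidate 8: (m,n)=(-3,-10) → π∥ = -3-10·τ ≈ -36.027756, π⊥ = -3-10·τ' ≈ 0.027756 ∈ [-0.4, 0.2) ⇒ IN Λ

1, 2, 8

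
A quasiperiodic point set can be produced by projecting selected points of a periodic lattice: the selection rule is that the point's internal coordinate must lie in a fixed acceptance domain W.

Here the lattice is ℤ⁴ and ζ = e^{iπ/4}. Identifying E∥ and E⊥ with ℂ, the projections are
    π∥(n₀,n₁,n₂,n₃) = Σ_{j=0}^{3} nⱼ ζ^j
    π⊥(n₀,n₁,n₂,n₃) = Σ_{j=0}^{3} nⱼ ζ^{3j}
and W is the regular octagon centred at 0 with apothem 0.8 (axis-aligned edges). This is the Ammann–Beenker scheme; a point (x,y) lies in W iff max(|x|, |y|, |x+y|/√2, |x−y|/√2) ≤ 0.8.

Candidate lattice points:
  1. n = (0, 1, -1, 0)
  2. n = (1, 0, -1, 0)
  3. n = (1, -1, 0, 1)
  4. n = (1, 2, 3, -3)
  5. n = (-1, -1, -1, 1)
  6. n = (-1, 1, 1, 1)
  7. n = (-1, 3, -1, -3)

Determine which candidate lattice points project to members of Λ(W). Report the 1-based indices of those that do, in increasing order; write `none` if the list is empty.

none

With ζ = e^{iπ/4} the internal vectors are ζ^0,ζ^3,ζ^6,ζ^9.
candidate 1: n = (0, 1, -1, 0) → π⊥ ≈ (-0.707107, +1.707107); max(|x|,|y|,|x±y|/√2) = 1.707107 > 0.8 ⇒ ∉ W
candidate 2: n = (1, 0, -1, 0) → π⊥ ≈ (+1.000000, +1.000000); max(|x|,|y|,|x±y|/√2) = 1.414214 > 0.8 ⇒ ∉ W
candidate 3: n = (1, -1, 0, 1) → π⊥ ≈ (+2.414214, +0.000000); max(|x|,|y|,|x±y|/√2) = 2.414214 > 0.8 ⇒ ∉ W
candidate 4: n = (1, 2, 3, -3) → π⊥ ≈ (-2.535534, -3.707107); max(|x|,|y|,|x±y|/√2) = 4.414214 > 0.8 ⇒ ∉ W
candidate 5: n = (-1, -1, -1, 1) → π⊥ ≈ (+0.414214, +1.000000); max(|x|,|y|,|x±y|/√2) = 1.000000 > 0.8 ⇒ ∉ W
candidate 6: n = (-1, 1, 1, 1) → π⊥ ≈ (-1.000000, +0.414214); max(|x|,|y|,|x±y|/√2) = 1.000000 > 0.8 ⇒ ∉ W
candidate 7: n = (-1, 3, -1, -3) → π⊥ ≈ (-5.242641, +1.000000); max(|x|,|y|,|x±y|/√2) = 5.242641 > 0.8 ⇒ ∉ W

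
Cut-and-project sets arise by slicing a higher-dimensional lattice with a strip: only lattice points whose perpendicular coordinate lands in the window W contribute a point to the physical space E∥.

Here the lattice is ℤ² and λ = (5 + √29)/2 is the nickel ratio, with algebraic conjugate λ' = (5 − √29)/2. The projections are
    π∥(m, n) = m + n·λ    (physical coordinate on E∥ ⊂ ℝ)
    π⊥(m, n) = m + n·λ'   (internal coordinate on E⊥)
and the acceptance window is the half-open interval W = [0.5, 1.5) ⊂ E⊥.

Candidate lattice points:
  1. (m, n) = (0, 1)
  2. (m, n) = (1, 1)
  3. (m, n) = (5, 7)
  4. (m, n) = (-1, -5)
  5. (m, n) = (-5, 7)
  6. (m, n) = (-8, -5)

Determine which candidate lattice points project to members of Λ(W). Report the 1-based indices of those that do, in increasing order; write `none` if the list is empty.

2

Compute λ' = (5−√29)/2 = -0.192582, so π⊥(m,n) = m -0.192582·n.
[1] lift (0,1): star map gives -0.192582; window check 0.5 ≤ -0.192582 < 1.5 is false → out
[2] lift (1,1): star map gives 0.807418; window check 0.5 ≤ 0.807418 < 1.5 is true → IN Λ
[3] lift (5,7): star map gives 3.651923; window check 0.5 ≤ 3.651923 < 1.5 is false → out
[4] lift (-1,-5): star map gives -0.037088; window check 0.5 ≤ -0.037088 < 1.5 is false → out
[5] lift (-5,7): star map gives -6.348077; window check 0.5 ≤ -6.348077 < 1.5 is false → out
[6] lift (-8,-5): star map gives -7.037088; window check 0.5 ≤ -7.037088 < 1.5 is false → out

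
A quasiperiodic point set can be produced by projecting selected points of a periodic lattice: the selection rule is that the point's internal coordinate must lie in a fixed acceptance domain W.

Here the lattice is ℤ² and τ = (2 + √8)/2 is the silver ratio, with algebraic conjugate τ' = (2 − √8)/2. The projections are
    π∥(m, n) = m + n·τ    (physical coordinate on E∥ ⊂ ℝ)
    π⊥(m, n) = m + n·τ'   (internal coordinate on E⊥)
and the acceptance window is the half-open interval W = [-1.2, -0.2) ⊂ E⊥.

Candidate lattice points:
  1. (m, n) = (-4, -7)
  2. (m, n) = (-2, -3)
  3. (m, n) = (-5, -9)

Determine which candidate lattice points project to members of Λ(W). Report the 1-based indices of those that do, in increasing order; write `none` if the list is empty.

1, 2

τ' = (2−√8)/2 ≈ -0.41421.
[1] lift (-4,-7): star map gives -1.10051; window check -1.2 ≤ -1.10051 < -0.2 is true → IN Λ
[2] lift (-2,-3): star map gives -0.75736; window check -1.2 ≤ -0.75736 < -0.2 is true → IN Λ
[3] lift (-5,-9): star map gives -1.27208; window check -1.2 ≤ -1.27208 < -0.2 is false → out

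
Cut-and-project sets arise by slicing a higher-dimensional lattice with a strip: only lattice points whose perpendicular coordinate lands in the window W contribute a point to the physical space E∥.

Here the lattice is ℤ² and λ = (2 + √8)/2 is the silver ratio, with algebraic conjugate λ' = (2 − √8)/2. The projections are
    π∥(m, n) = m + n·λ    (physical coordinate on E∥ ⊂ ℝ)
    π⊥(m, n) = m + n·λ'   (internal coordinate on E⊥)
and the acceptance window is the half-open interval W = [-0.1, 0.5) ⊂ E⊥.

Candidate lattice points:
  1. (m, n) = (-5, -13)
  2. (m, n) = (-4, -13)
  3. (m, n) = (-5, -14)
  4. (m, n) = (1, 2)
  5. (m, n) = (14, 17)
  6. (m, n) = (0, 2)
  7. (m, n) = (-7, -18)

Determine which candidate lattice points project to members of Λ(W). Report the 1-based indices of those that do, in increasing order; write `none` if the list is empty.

1, 4, 7

λ' = (2−√8)/2 ≈ -0.4142.
candidate 1: (m,n)=(-5,-13) → π∥ = -5-13·λ ≈ -36.3848, π⊥ = -5-13·λ' ≈ 0.3848 ∈ [-0.1, 0.5) ⇒ IN Λ
candidate 2: (m,n)=(-4,-13) → π∥ = -4-13·λ ≈ -35.3848, π⊥ = -4-13·λ' ≈ 1.3848 ∉ [-0.1, 0.5) ⇒ out
candidate 3: (m,n)=(-5,-14) → π∥ = -5-14·λ ≈ -38.7990, π⊥ = -5-14·λ' ≈ 0.7990 ∉ [-0.1, 0.5) ⇒ out
candidate 4: (m,n)=(1,2) → π∥ = 1+2·λ ≈ 5.8284, π⊥ = 1+2·λ' ≈ 0.1716 ∈ [-0.1, 0.5) ⇒ IN Λ
candidate 5: (m,n)=(14,17) → π∥ = 14+17·λ ≈ 55.0416, π⊥ = 14+17·λ' ≈ 6.9584 ∉ [-0.1, 0.5) ⇒ out
candidate 6: (m,n)=(0,2) → π∥ = 0+2·λ ≈ 4.8284, π⊥ = 0+2·λ' ≈ -0.8284 ∉ [-0.1, 0.5) ⇒ out
candidate 7: (m,n)=(-7,-18) → π∥ = -7-18·λ ≈ -50.4558, π⊥ = -7-18·λ' ≈ 0.4558 ∈ [-0.1, 0.5) ⇒ IN Λ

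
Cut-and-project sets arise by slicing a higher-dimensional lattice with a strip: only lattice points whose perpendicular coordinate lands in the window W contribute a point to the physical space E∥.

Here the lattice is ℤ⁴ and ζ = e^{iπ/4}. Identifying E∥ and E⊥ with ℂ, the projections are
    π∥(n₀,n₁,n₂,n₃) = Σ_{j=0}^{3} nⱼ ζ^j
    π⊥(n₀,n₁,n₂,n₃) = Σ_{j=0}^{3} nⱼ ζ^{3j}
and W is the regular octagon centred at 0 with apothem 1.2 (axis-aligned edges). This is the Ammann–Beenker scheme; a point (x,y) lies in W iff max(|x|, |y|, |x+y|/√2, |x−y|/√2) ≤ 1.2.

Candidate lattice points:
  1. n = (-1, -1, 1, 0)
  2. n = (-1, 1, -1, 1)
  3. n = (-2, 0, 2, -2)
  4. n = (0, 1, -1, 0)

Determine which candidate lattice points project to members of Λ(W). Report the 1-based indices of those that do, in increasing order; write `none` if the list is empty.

none

With ζ = e^{iπ/4} the internal vectors are ζ^0,ζ^3,ζ^6,ζ^9.
candidate 1: n = (-1, -1, 1, 0) → π⊥ ≈ (-0.2929, -1.7071); max(|x|,|y|,|x±y|/√2) = 1.7071 > 1.2 ⇒ ∉ W
candidate 2: n = (-1, 1, -1, 1) → π⊥ ≈ (-1.0000, +2.4142); max(|x|,|y|,|x±y|/√2) = 2.4142 > 1.2 ⇒ ∉ W
candidate 3: n = (-2, 0, 2, -2) → π⊥ ≈ (-3.4142, -3.4142); max(|x|,|y|,|x±y|/√2) = 4.8284 > 1.2 ⇒ ∉ W
candidate 4: n = (0, 1, -1, 0) → π⊥ ≈ (-0.7071, +1.7071); max(|x|,|y|,|x±y|/√2) = 1.7071 > 1.2 ⇒ ∉ W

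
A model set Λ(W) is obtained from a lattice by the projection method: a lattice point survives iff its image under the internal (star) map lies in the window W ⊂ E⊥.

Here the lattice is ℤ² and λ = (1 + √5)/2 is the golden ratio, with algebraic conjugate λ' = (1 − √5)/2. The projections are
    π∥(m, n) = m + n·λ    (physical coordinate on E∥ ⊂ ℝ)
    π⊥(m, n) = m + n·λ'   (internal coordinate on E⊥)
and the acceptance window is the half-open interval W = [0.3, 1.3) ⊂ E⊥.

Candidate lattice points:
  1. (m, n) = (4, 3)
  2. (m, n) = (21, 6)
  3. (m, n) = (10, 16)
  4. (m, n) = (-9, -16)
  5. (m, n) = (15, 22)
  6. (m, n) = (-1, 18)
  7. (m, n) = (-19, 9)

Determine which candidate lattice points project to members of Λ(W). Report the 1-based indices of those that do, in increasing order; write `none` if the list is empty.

4

Numerically λ ≈ 1.61803 and λ' = −1/λ ≈ -0.61803.
#1 (4,3): internal coord 4 + (3)·λ' = +2.14590; +2.14590 ∉ [0.3, 1.3) → out
#2 (21,6): internal coord 21 + (6)·λ' = +17.29180; +17.29180 ∉ [0.3, 1.3) → out
#3 (10,16): internal coord 10 + (16)·λ' = +0.11146; +0.11146 ∉ [0.3, 1.3) → out
#4 (-9,-16): internal coord -9 + (-16)·λ' = +0.88854; +0.88854 ∈ [0.3, 1.3) → IN Λ
#5 (15,22): internal coord 15 + (22)·λ' = +1.40325; +1.40325 ∉ [0.3, 1.3) → out
#6 (-1,18): internal coord -1 + (18)·λ' = -12.12461; -12.12461 ∉ [0.3, 1.3) → out
#7 (-19,9): internal coord -19 + (9)·λ' = -24.56231; -24.56231 ∉ [0.3, 1.3) → out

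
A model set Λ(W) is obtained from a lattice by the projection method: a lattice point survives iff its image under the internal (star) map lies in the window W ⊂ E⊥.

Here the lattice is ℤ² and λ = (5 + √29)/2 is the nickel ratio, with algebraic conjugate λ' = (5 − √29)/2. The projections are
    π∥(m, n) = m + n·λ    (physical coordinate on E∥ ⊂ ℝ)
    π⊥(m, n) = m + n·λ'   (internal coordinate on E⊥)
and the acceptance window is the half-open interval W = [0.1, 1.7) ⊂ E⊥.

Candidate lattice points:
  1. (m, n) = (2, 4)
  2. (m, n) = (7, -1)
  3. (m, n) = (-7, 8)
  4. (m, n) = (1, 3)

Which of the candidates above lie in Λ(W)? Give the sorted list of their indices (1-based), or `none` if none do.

Compute λ' = (5−√29)/2 = -0.192582, so π⊥(m,n) = m -0.192582·n.
[1] lift (2,4): star map gives 1.229670; window check 0.1 ≤ 1.229670 < 1.7 is true → IN Λ
[2] lift (7,-1): star map gives 7.192582; window check 0.1 ≤ 7.192582 < 1.7 is false → out
[3] lift (-7,8): star map gives -8.540659; window check 0.1 ≤ -8.540659 < 1.7 is false → out
[4] lift (1,3): star map gives 0.422253; window check 0.1 ≤ 0.422253 < 1.7 is true → IN Λ

1, 4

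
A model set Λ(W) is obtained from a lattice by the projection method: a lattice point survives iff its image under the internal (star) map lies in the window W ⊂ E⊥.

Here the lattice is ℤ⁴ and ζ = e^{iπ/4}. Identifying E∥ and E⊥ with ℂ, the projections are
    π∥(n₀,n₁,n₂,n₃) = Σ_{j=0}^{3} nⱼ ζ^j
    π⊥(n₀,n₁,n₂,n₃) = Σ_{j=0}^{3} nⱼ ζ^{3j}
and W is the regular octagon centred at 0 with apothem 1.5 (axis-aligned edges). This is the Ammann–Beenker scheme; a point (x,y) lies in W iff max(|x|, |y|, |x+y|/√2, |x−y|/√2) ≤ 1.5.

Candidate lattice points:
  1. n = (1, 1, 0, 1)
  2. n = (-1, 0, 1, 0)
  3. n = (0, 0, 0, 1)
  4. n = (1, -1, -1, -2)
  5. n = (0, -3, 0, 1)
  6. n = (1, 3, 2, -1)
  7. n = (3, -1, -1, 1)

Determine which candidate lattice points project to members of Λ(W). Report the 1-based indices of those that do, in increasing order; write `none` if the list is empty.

With ζ = e^{iπ/4} the internal vectors are ζ^0,ζ^3,ζ^6,ζ^9.
candidate 1: n = (1, 1, 0, 1) → π⊥ ≈ (+1.0000, +1.4142); max(|x|,|y|,|x±y|/√2) = 1.7071 > 1.5 ⇒ ∉ W
candidate 2: n = (-1, 0, 1, 0) → π⊥ ≈ (-1.0000, -1.0000); max(|x|,|y|,|x±y|/√2) = 1.4142 ≤ 1.5 ⇒ ∈ W
candidate 3: n = (0, 0, 0, 1) → π⊥ ≈ (+0.7071, +0.7071); max(|x|,|y|,|x±y|/√2) = 1.0000 ≤ 1.5 ⇒ ∈ W
candidate 4: n = (1, -1, -1, -2) → π⊥ ≈ (+0.2929, -1.1213); max(|x|,|y|,|x±y|/√2) = 1.1213 ≤ 1.5 ⇒ ∈ W
candidate 5: n = (0, -3, 0, 1) → π⊥ ≈ (+2.8284, -1.4142); max(|x|,|y|,|x±y|/√2) = 3.0000 > 1.5 ⇒ ∉ W
candidate 6: n = (1, 3, 2, -1) → π⊥ ≈ (-1.8284, -0.5858); max(|x|,|y|,|x±y|/√2) = 1.8284 > 1.5 ⇒ ∉ W
candidate 7: n = (3, -1, -1, 1) → π⊥ ≈ (+4.4142, +1.0000); max(|x|,|y|,|x±y|/√2) = 4.4142 > 1.5 ⇒ ∉ W

2, 3, 4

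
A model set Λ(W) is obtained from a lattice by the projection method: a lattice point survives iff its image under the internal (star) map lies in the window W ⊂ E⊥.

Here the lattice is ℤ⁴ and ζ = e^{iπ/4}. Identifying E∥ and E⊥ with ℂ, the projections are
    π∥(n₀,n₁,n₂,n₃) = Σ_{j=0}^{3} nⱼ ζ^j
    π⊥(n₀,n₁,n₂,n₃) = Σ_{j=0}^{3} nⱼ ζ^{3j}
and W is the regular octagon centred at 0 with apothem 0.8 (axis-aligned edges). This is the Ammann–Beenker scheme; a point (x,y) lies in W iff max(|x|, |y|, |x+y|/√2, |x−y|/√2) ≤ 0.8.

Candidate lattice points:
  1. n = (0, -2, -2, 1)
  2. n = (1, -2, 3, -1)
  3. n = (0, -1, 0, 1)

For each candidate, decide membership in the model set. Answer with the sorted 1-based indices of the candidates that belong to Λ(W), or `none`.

π⊥(n) = n₀ + n₁ζ³ + n₂ζ⁶ + n₃ζ⁹ where ζ = e^{iπ/4}.
#1 (0, -2, -2, 1): internal (2.1213, 1.2929); octagon support 2.4142 vs apothem 0.8 → ∉ W
#2 (1, -2, 3, -1): internal (1.7071, -5.1213); octagon support 5.1213 vs apothem 0.8 → ∉ W
#3 (0, -1, 0, 1): internal (1.4142, 0.0000); octagon support 1.4142 vs apothem 0.8 → ∉ W

none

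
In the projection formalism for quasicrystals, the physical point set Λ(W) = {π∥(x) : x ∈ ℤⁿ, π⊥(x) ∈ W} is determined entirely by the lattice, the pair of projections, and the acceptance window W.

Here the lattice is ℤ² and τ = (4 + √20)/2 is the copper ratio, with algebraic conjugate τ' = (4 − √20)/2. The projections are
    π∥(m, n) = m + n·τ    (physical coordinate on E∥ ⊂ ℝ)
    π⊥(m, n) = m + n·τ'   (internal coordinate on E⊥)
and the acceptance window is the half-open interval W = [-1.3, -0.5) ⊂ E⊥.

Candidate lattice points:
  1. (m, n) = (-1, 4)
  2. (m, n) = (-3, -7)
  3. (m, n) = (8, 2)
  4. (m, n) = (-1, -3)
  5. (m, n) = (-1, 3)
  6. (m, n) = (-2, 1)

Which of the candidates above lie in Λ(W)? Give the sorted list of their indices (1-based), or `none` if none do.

Numerically τ ≈ 4.23607 and τ' = −1/τ ≈ -0.23607.
#1 (-1,4): internal coord -1 + (4)·τ' = -1.94427; -1.94427 ∉ [-1.3, -0.5) → out
#2 (-3,-7): internal coord -3 + (-7)·τ' = -1.34752; -1.34752 ∉ [-1.3, -0.5) → out
#3 (8,2): internal coord 8 + (2)·τ' = +7.52786; +7.52786 ∉ [-1.3, -0.5) → out
#4 (-1,-3): internal coord -1 + (-3)·τ' = -0.29180; -0.29180 ∉ [-1.3, -0.5) → out
#5 (-1,3): internal coord -1 + (3)·τ' = -1.70820; -1.70820 ∉ [-1.3, -0.5) → out
#6 (-2,1): internal coord -2 + (1)·τ' = -2.23607; -2.23607 ∉ [-1.3, -0.5) → out

none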